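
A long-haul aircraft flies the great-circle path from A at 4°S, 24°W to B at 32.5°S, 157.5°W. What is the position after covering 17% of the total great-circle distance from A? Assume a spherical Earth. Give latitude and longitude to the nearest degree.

≈ 18°S, 40°W

The haversine formula gives a central angle δ ≈ 2.143 rad (122.8°) between the endpoints.
Interpolate at f = 0.17 with slerp weights a = sin((1−f)δ)/sin δ ≈ 1.164, b = sin(fδ)/sin δ ≈ 0.424.
p = a·p₁ + b·p₂ ≈ (0.730, -0.609, -0.309); φ = arcsin(p_z) ≈ -18.00°, λ = atan2(p_y, p_x) ≈ -39.82°.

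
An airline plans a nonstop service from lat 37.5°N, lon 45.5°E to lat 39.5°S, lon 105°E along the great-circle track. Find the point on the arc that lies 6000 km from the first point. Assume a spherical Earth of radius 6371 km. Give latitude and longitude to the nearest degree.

Write both endpoints as unit vectors p₁, p₂ with components (cos φ cos λ, cos φ sin λ, sin φ).
The central angle between the endpoints is δ = arccos(p₁·p₂) ≈ 1.647 rad (94.4°). The total great-circle distance is δ·R ≈ 1.647 × 6371 ≈ 10496 km, so the target fraction is f = 6000/10496 ≈ 0.572.
Interpolate at f ≈ 0.572 with slerp weights a = sin((1−f)δ)/sin δ ≈ 0.650, b = sin(fδ)/sin δ ≈ 0.811.
p = a·p₁ + b·p₂ ≈ (0.200, 0.972, -0.120); φ = arcsin(p_z) ≈ -6.89°, λ = atan2(p_y, p_x) ≈ 78.39°.

≈ lat 7°S, lon 78°E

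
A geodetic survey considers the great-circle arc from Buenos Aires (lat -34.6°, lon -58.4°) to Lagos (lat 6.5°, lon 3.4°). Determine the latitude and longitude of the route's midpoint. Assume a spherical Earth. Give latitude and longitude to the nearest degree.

≈ lat -16°, lon -24°

The haversine formula gives a central angle δ ≈ 1.243 rad (71.2°) between the endpoints.
Interpolate at f = 1/2 with slerp weights a = sin((1−f)δ)/sin δ ≈ 0.615, b = sin(fδ)/sin δ ≈ 0.615.
p = a·p₁ + b·p₂ ≈ (0.875, -0.395, -0.280); φ = arcsin(p_z) ≈ -16.24°, λ = atan2(p_y, p_x) ≈ -24.29°.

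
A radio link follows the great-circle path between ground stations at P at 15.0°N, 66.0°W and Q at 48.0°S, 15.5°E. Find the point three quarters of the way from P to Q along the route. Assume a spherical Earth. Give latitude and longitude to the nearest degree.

Write both endpoints as unit vectors p₁, p₂ with components (cos φ cos λ, cos φ sin λ, sin φ).
The central angle between the endpoints is δ = arccos(p₁·p₂) ≈ 1.668 rad (95.6°).
Interpolate at f = 3/4 with slerp weights a = sin((1−f)δ)/sin δ ≈ 0.407, b = sin(fδ)/sin δ ≈ 0.954.
p = a·p₁ + b·p₂ ≈ (0.775, -0.188, -0.603); φ = arcsin(p_z) ≈ -37.12°, λ = atan2(p_y, p_x) ≈ -13.67°.

≈ 37°S, 14°W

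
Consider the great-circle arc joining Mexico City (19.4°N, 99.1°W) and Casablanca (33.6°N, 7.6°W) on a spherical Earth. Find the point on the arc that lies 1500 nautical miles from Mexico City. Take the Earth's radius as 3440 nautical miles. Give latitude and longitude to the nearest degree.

≈ (31°N, 75°W)

Convert each endpoint to a unit vector on the sphere (x = cos φ cos λ, y = cos φ sin λ, z = sin φ).
The central angle between the endpoints is δ = arccos(p₁·p₂) ≈ 1.407 rad (80.6°). The total great-circle distance is δ·R ≈ 1.407 × 3440 ≈ 4839 nmi, so the target fraction is f = 1500/4839 ≈ 0.310.
Interpolate at f ≈ 0.310 with slerp weights a = sin((1−f)δ)/sin δ ≈ 0.837, b = sin(fδ)/sin δ ≈ 0.428.
p = a·p₁ + b·p₂ ≈ (0.229, -0.826, 0.515); φ = arcsin(p_z) ≈ 30.98°, λ = atan2(p_y, p_x) ≈ -74.53°.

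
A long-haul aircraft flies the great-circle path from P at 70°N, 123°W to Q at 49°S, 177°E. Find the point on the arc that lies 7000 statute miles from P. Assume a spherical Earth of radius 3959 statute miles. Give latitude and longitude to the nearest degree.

≈ 25°S, 173°W

Convert each endpoint to a unit vector on the sphere (x = cos φ cos λ, y = cos φ sin λ, z = sin φ).
The central angle between the endpoints is δ = arccos(p₁·p₂) ≈ 2.211 rad (126.7°). The total great-circle distance is δ·R ≈ 2.211 × 3959 ≈ 8752 mi, so the target fraction is f = 7000/8752 ≈ 0.800.
Interpolate at f ≈ 0.800 with slerp weights a = sin((1−f)δ)/sin δ ≈ 0.534, b = sin(fδ)/sin δ ≈ 1.222.
p = a·p₁ + b·p₂ ≈ (-0.900, -0.111, -0.421); φ = arcsin(p_z) ≈ -24.90°, λ = atan2(p_y, p_x) ≈ -172.96°.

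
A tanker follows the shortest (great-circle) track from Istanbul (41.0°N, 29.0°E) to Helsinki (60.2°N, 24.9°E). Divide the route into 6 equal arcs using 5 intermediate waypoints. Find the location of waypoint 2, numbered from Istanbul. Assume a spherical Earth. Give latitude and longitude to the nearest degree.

≈ 47°N, 28°E

Convert each endpoint to a unit vector on the sphere (x = cos φ cos λ, y = cos φ sin λ, z = sin φ).
The central angle between the endpoints is δ = arccos(p₁·p₂) ≈ 0.338 rad (19.4°).
Interpolate at f = 2/6 with slerp weights a = sin((1−f)δ)/sin δ ≈ 0.674, b = sin(fδ)/sin δ ≈ 0.339.
p = a·p₁ + b·p₂ ≈ (0.598, 0.317, 0.736); φ = arcsin(p_z) ≈ 47.41°, λ = atan2(p_y, p_x) ≈ 27.98°.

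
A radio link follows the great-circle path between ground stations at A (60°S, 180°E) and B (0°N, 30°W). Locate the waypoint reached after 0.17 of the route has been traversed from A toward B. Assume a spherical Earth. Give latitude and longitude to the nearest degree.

Convert each endpoint to a unit vector on the sphere (x = cos φ cos λ, y = cos φ sin λ, z = sin φ).
The central angle between the endpoints is δ = arccos(p₁·p₂) ≈ 2.019 rad (115.7°).
Interpolate at f = 0.17 with slerp weights a = sin((1−f)δ)/sin δ ≈ 1.103, b = sin(fδ)/sin δ ≈ 0.373.
p = a·p₁ + b·p₂ ≈ (-0.228, -0.187, -0.956); φ = arcsin(p_z) ≈ -72.85°, λ = atan2(p_y, p_x) ≈ -140.74°.

≈ (73°S, 141°W)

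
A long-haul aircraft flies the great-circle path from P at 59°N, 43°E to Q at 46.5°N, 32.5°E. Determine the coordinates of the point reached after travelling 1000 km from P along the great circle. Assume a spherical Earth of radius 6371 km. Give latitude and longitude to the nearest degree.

From cos δ = sin φ₁ sin φ₂ + cos φ₁ cos φ₂ cos Δλ, the central angle is δ ≈ 0.244 rad (14.0°). The total great-circle distance is δ·R ≈ 0.244 × 6371 ≈ 1555 km, so the target fraction is f = 1000/1555 ≈ 0.643.
Interpolate at f ≈ 0.643 with slerp weights a = sin((1−f)δ)/sin δ ≈ 0.360, b = sin(fδ)/sin δ ≈ 0.647.
p = a·p₁ + b·p₂ ≈ (0.511, 0.366, 0.778); φ = arcsin(p_z) ≈ 51.06°, λ = atan2(p_y, p_x) ≈ 35.58°.

≈ 51°N, 36°E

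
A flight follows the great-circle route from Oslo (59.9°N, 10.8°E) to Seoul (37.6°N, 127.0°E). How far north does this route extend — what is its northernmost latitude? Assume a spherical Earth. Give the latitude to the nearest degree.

The great circle lies in the plane with unit normal n̂ = (p₁ × p₂)/|p₁ × p₂|.
Here n̂_z ≈ +0.381; the vertex latitude is φ_max = arccos|n̂_z| ≈ 67.6°.
Check via Clairaut: cos φ_max = |cos φ₁| · sin C = cos(59.9°)·sin(49.4°) ≈ 0.381, again giving ≈ 67.6°.

≈ 68°N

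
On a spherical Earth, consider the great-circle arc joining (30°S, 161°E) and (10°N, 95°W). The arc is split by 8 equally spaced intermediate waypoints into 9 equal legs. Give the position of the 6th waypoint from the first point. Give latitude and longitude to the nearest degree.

≈ (8°S, 126°W)

The haversine formula gives a central angle δ ≈ 1.868 rad (107.0°) between the endpoints.
Interpolate at f = 6/9 with slerp weights a = sin((1−f)δ)/sin δ ≈ 0.610, b = sin(fδ)/sin δ ≈ 0.991.
p = a·p₁ + b·p₂ ≈ (-0.585, -0.800, -0.133); φ = arcsin(p_z) ≈ -7.64°, λ = atan2(p_y, p_x) ≈ -126.15°.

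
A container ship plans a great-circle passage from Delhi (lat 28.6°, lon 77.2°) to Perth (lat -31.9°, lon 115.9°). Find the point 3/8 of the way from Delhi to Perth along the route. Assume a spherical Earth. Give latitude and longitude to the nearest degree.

≈ lat 6°, lon 92°

Convert each endpoint to a unit vector on the sphere (x = cos φ cos λ, y = cos φ sin λ, z = sin φ).
The central angle between the endpoints is δ = arccos(p₁·p₂) ≈ 1.236 rad (70.8°).
Interpolate at f = 3/8 with slerp weights a = sin((1−f)δ)/sin δ ≈ 0.739, b = sin(fδ)/sin δ ≈ 0.473.
p = a·p₁ + b·p₂ ≈ (-0.032, 0.994, 0.104); φ = arcsin(p_z) ≈ 5.95°, λ = atan2(p_y, p_x) ≈ 91.83°.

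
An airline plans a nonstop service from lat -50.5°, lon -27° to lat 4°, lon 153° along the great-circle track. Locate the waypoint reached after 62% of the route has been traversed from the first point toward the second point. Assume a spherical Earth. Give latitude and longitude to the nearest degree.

≈ lat -47°, lon 153°

Write both endpoints as unit vectors p₁, p₂ with components (cos φ cos λ, cos φ sin λ, sin φ).
The central angle between the endpoints is δ = arccos(p₁·p₂) ≈ 2.330 rad (133.5°).
Interpolate at f = 0.62 with slerp weights a = sin((1−f)δ)/sin δ ≈ 1.067, b = sin(fδ)/sin δ ≈ 1.368.
p = a·p₁ + b·p₂ ≈ (-0.611, 0.311, -0.728); φ = arcsin(p_z) ≈ -46.73°, λ = atan2(p_y, p_x) ≈ 153.00°.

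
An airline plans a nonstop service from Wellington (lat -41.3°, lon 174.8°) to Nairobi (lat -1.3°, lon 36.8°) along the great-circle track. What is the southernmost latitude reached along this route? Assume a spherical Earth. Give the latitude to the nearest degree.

≈ -53°

The great circle lies in the plane with unit normal n̂ = (p₁ × p₂)/|p₁ × p₂|.
Here n̂_z ≈ -0.599; the vertex latitude is φ_max = arccos|n̂_z| ≈ 53.2°.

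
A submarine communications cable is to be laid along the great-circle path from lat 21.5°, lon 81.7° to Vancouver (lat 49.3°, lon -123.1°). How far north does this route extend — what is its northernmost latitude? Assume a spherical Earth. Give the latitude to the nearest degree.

≈ 75°

The great circle lies in the plane with unit normal n̂ = (p₁ × p₂)/|p₁ × p₂|.
Here n̂_z ≈ +0.265; the vertex latitude is φ_max = arccos|n̂_z| ≈ 74.7°.
Check via Clairaut: cos φ_max = |cos φ₁| · sin C = cos(21.5°)·sin(16.5°) ≈ 0.265, again giving ≈ 74.7°.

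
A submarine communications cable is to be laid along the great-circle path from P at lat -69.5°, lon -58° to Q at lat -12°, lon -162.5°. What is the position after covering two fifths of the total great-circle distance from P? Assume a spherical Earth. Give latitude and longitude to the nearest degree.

≈ lat -57°, lon -134°

From cos δ = sin φ₁ sin φ₂ + cos φ₁ cos φ₂ cos Δλ, the central angle is δ ≈ 1.462 rad (83.7°).
Interpolate at f = 2/5 with slerp weights a = sin((1−f)δ)/sin δ ≈ 0.773, b = sin(fδ)/sin δ ≈ 0.555.
p = a·p₁ + b·p₂ ≈ (-0.374, -0.393, -0.840); φ = arcsin(p_z) ≈ -57.13°, λ = atan2(p_y, p_x) ≈ -133.61°.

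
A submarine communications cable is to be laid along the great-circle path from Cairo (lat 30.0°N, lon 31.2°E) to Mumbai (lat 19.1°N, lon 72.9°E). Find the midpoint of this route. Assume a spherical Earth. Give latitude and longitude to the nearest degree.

The haversine formula gives a central angle δ ≈ 0.685 rad (39.2°) between the endpoints.
Interpolate at f = 1/2 with slerp weights a = sin((1−f)δ)/sin δ ≈ 0.531, b = sin(fδ)/sin δ ≈ 0.531.
p = a·p₁ + b·p₂ ≈ (0.541, 0.718, 0.439); φ = arcsin(p_z) ≈ 26.05°, λ = atan2(p_y, p_x) ≈ 53.00°.

≈ lat 26°N, lon 53°E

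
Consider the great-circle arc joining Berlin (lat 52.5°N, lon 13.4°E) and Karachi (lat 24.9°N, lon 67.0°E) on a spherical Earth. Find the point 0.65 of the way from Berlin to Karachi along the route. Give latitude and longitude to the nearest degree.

≈ lat 37°N, lon 53°E

Write both endpoints as unit vectors p₁, p₂ with components (cos φ cos λ, cos φ sin λ, sin φ).
The central angle between the endpoints is δ = arccos(p₁·p₂) ≈ 0.848 rad (48.6°).
Interpolate at f = 0.65 with slerp weights a = sin((1−f)δ)/sin δ ≈ 0.390, b = sin(fδ)/sin δ ≈ 0.698.
p = a·p₁ + b·p₂ ≈ (0.478, 0.638, 0.603); φ = arcsin(p_z) ≈ 37.11°, λ = atan2(p_y, p_x) ≈ 53.14°.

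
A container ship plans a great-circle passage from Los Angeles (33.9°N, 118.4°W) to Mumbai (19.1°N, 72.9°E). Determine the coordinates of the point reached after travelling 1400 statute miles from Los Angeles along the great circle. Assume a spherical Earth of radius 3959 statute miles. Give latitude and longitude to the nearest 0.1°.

≈ 53.4°N, 126.0°W

Convert each endpoint to a unit vector on the sphere (x = cos φ cos λ, y = cos φ sin λ, z = sin φ).
The central angle between the endpoints is δ = arccos(p₁·p₂) ≈ 2.198 rad (125.9°). The total great-circle distance is δ·R ≈ 2.198 × 3959 ≈ 8701 mi, so the target fraction is f = 1400/8701 ≈ 0.161.
Interpolate at f ≈ 0.161 with slerp weights a = sin((1−f)δ)/sin δ ≈ 1.189, b = sin(fδ)/sin δ ≈ 0.428.
p = a·p₁ + b·p₂ ≈ (-0.351, -0.482, 0.803); φ = arcsin(p_z) ≈ 53.42°, λ = atan2(p_y, p_x) ≈ -126.04°.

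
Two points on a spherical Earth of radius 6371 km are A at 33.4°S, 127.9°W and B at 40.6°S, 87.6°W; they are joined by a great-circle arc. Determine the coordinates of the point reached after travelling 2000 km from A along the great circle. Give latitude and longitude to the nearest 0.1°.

Convert each endpoint to a unit vector on the sphere (x = cos φ cos λ, y = cos φ sin λ, z = sin φ).
The central angle between the endpoints is δ = arccos(p₁·p₂) ≈ 0.570 rad (32.7°). The total great-circle distance is δ·R ≈ 0.570 × 6371 ≈ 3634 km, so the target fraction is f = 2000/3634 ≈ 0.550.
Interpolate at f ≈ 0.550 with slerp weights a = sin((1−f)δ)/sin δ ≈ 0.470, b = sin(fδ)/sin δ ≈ 0.572.
p = a·p₁ + b·p₂ ≈ (-0.223, -0.743, -0.631); φ = arcsin(p_z) ≈ -39.11°, λ = atan2(p_y, p_x) ≈ -106.68°.

≈ 39.1°S, 106.7°W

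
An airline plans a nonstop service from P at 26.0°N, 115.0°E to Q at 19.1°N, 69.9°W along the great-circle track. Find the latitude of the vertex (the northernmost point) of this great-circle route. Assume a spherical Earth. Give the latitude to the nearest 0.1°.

The great circle lies in the plane with unit normal n̂ = (p₁ × p₂)/|p₁ × p₂|.
Here n̂_z ≈ +0.102; the vertex latitude is φ_max = arccos|n̂_z| ≈ 84.1°.

≈ 84.1°N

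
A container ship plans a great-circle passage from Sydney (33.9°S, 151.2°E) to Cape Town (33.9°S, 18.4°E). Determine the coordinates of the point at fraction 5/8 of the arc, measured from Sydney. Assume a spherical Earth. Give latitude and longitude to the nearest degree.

From cos δ = sin φ₁ sin φ₂ + cos φ₁ cos φ₂ cos Δλ, the central angle is δ ≈ 1.728 rad (99.0°).
Interpolate at f = 5/8 with slerp weights a = sin((1−f)δ)/sin δ ≈ 0.611, b = sin(fδ)/sin δ ≈ 0.893.
p = a·p₁ + b·p₂ ≈ (0.259, 0.478, -0.839); φ = arcsin(p_z) ≈ -57.05°, λ = atan2(p_y, p_x) ≈ 61.59°.

≈ 57°S, 62°E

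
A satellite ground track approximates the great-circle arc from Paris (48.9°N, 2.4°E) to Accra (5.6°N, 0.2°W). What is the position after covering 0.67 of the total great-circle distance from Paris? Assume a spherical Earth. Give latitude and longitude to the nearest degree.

Write both endpoints as unit vectors p₁, p₂ with components (cos φ cos λ, cos φ sin λ, sin φ).
The central angle between the endpoints is δ = arccos(p₁·p₂) ≈ 0.757 rad (43.4°).
Interpolate at f = 0.67 with slerp weights a = sin((1−f)δ)/sin δ ≈ 0.360, b = sin(fδ)/sin δ ≈ 0.707.
p = a·p₁ + b·p₂ ≈ (0.940, 0.007, 0.340); φ = arcsin(p_z) ≈ 19.89°, λ = atan2(p_y, p_x) ≈ 0.45°.

≈ 20°N, 0°E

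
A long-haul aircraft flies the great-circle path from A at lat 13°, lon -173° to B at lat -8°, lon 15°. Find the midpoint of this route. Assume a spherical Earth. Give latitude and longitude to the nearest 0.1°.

≈ lat 31.9°, lon 94.4°

Write both endpoints as unit vectors p₁, p₂ with components (cos φ cos λ, cos φ sin λ, sin φ).
The central angle between the endpoints is δ = arccos(p₁·p₂) ≈ 2.979 rad (170.7°).
Interpolate at f = 1/2 with slerp weights a = sin((1−f)δ)/sin δ ≈ 6.156, b = sin(fδ)/sin δ ≈ 6.156.
p = a·p₁ + b·p₂ ≈ (-0.065, 0.847, 0.528); φ = arcsin(p_z) ≈ 31.87°, λ = atan2(p_y, p_x) ≈ 94.40°.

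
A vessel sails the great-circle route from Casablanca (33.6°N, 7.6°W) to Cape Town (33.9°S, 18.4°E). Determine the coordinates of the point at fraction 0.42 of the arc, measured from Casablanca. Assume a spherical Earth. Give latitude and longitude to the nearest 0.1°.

≈ (5.3°N, 3.5°E)

Convert each endpoint to a unit vector on the sphere (x = cos φ cos λ, y = cos φ sin λ, z = sin φ).
The central angle between the endpoints is δ = arccos(p₁·p₂) ≈ 1.253 rad (71.8°).
Interpolate at f = 0.42 with slerp weights a = sin((1−f)δ)/sin δ ≈ 0.699, b = sin(fδ)/sin δ ≈ 0.529.
p = a·p₁ + b·p₂ ≈ (0.994, 0.061, 0.092); φ = arcsin(p_z) ≈ 5.29°, λ = atan2(p_y, p_x) ≈ 3.54°.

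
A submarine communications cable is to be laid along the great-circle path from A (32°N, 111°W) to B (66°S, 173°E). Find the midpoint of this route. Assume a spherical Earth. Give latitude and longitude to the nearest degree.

Write both endpoints as unit vectors p₁, p₂ with components (cos φ cos λ, cos φ sin λ, sin φ).
The central angle between the endpoints is δ = arccos(p₁·p₂) ≈ 1.983 rad (113.6°).
Interpolate at f = 1/2 with slerp weights a = sin((1−f)δ)/sin δ ≈ 0.913, b = sin(fδ)/sin δ ≈ 0.913.
p = a·p₁ + b·p₂ ≈ (-0.646, -0.678, -0.350); φ = arcsin(p_z) ≈ -20.51°, λ = atan2(p_y, p_x) ≈ -133.64°.

≈ (21°S, 134°W)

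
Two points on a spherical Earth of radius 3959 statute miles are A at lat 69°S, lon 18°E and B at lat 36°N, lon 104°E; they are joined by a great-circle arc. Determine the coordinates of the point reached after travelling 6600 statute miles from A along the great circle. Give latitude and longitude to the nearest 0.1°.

From cos δ = sin φ₁ sin φ₂ + cos φ₁ cos φ₂ cos Δλ, the central angle is δ ≈ 2.128 rad (121.9°). The total great-circle distance is δ·R ≈ 2.128 × 3959 ≈ 8423 mi, so the target fraction is f = 6600/8423 ≈ 0.784.
Interpolate at f ≈ 0.784 with slerp weights a = sin((1−f)δ)/sin δ ≈ 0.524, b = sin(fδ)/sin δ ≈ 1.173.
p = a·p₁ + b·p₂ ≈ (-0.051, 0.978, 0.200); φ = arcsin(p_z) ≈ 11.56°, λ = atan2(p_y, p_x) ≈ 92.99°.

≈ lat 11.6°N, lon 93.0°E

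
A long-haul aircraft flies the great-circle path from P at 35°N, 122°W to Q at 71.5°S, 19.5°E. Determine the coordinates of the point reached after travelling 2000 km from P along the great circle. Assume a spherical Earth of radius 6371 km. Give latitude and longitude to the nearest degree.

Write both endpoints as unit vectors p₁, p₂ with components (cos φ cos λ, cos φ sin λ, sin φ).
The central angle between the endpoints is δ = arccos(p₁·p₂) ≈ 2.415 rad (138.4°). The total great-circle distance is δ·R ≈ 2.415 × 6371 ≈ 15385 km, so the target fraction is f = 2000/15385 ≈ 0.130.
Interpolate at f ≈ 0.130 with slerp weights a = sin((1−f)δ)/sin δ ≈ 1.298, b = sin(fδ)/sin δ ≈ 0.465.
p = a·p₁ + b·p₂ ≈ (-0.425, -0.853, 0.304); φ = arcsin(p_z) ≈ 17.70°, λ = atan2(p_y, p_x) ≈ -116.47°.

≈ 18°N, 116°W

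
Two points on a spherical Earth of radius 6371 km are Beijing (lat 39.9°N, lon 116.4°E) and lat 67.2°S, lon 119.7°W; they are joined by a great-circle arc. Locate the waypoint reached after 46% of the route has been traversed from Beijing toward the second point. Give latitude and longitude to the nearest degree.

≈ lat 19°S, lon 144°E

Convert each endpoint to a unit vector on the sphere (x = cos φ cos λ, y = cos φ sin λ, z = sin φ).
The central angle between the endpoints is δ = arccos(p₁·p₂) ≈ 2.430 rad (139.2°).
Interpolate at f = 0.46 with slerp weights a = sin((1−f)δ)/sin δ ≈ 1.480, b = sin(fδ)/sin δ ≈ 1.376.
p = a·p₁ + b·p₂ ≈ (-0.769, 0.554, -0.320); φ = arcsin(p_z) ≈ -18.63°, λ = atan2(p_y, p_x) ≈ 144.25°.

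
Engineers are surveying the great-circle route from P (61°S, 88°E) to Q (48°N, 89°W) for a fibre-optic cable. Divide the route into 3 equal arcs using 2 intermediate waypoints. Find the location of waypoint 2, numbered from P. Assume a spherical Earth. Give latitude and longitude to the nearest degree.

≈ (7°S, 84°W)

Write both endpoints as unit vectors p₁, p₂ with components (cos φ cos λ, cos φ sin λ, sin φ).
The central angle between the endpoints is δ = arccos(p₁·p₂) ≈ 2.913 rad (166.9°).
Interpolate at f = 2/3 with slerp weights a = sin((1−f)δ)/sin δ ≈ 3.638, b = sin(fδ)/sin δ ≈ 4.108.
p = a·p₁ + b·p₂ ≈ (0.110, -0.986, -0.129); φ = arcsin(p_z) ≈ -7.43°, λ = atan2(p_y, p_x) ≈ -83.66°.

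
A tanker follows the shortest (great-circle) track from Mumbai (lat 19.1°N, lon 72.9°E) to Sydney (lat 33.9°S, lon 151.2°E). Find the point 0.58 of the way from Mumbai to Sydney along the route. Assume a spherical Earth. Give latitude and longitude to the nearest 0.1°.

From cos δ = sin φ₁ sin φ₂ + cos φ₁ cos φ₂ cos Δλ, the central angle is δ ≈ 1.594 rad (91.3°).
Interpolate at f = 0.58 with slerp weights a = sin((1−f)δ)/sin δ ≈ 0.621, b = sin(fδ)/sin δ ≈ 0.799.
p = a·p₁ + b·p₂ ≈ (-0.408, 0.880, -0.242); φ = arcsin(p_z) ≈ -14.02°, λ = atan2(p_y, p_x) ≈ 114.89°.

≈ lat 14.0°S, lon 114.9°E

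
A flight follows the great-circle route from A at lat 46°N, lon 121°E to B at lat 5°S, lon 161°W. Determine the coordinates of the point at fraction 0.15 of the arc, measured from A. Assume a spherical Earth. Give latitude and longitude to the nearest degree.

≈ lat 42°N, lon 138°E

Write both endpoints as unit vectors p₁, p₂ with components (cos φ cos λ, cos φ sin λ, sin φ).
The central angle between the endpoints is δ = arccos(p₁·p₂) ≈ 1.490 rad (85.3°).
Interpolate at f = 0.15 with slerp weights a = sin((1−f)δ)/sin δ ≈ 0.957, b = sin(fδ)/sin δ ≈ 0.222.
p = a·p₁ + b·p₂ ≈ (-0.552, 0.498, 0.669); φ = arcsin(p_z) ≈ 42.00°, λ = atan2(p_y, p_x) ≈ 137.95°.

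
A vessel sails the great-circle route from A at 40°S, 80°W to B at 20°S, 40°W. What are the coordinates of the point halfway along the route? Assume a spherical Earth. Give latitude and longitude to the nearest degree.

Write both endpoints as unit vectors p₁, p₂ with components (cos φ cos λ, cos φ sin λ, sin φ).
The central angle between the endpoints is δ = arccos(p₁·p₂) ≈ 0.690 rad (39.5°).
Interpolate at f = 1/2 with slerp weights a = sin((1−f)δ)/sin δ ≈ 0.531, b = sin(fδ)/sin δ ≈ 0.531.
p = a·p₁ + b·p₂ ≈ (0.453, -0.722, -0.523); φ = arcsin(p_z) ≈ -31.55°, λ = atan2(p_y, p_x) ≈ -57.88°.

≈ 32°S, 58°W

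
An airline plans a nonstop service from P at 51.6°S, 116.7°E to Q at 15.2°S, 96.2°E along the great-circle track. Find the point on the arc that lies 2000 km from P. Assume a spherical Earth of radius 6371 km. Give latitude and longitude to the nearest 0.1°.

Convert each endpoint to a unit vector on the sphere (x = cos φ cos λ, y = cos φ sin λ, z = sin φ).
The central angle between the endpoints is δ = arccos(p₁·p₂) ≈ 0.697 rad (39.9°). The total great-circle distance is δ·R ≈ 0.697 × 6371 ≈ 4439 km, so the target fraction is f = 2000/4439 ≈ 0.451.
Interpolate at f ≈ 0.451 with slerp weights a = sin((1−f)δ)/sin δ ≈ 0.582, b = sin(fδ)/sin δ ≈ 0.481.
p = a·p₁ + b·p₂ ≈ (-0.213, 0.785, -0.582); φ = arcsin(p_z) ≈ -35.62°, λ = atan2(p_y, p_x) ≈ 105.16°.

≈ 35.6°S, 105.2°E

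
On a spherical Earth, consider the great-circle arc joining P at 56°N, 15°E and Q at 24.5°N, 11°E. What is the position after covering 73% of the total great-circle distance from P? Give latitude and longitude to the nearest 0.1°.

≈ 33.0°N, 11.8°E

Convert each endpoint to a unit vector on the sphere (x = cos φ cos λ, y = cos φ sin λ, z = sin φ).
The central angle between the endpoints is δ = arccos(p₁·p₂) ≈ 0.552 rad (31.6°).
Interpolate at f = 0.73 with slerp weights a = sin((1−f)δ)/sin δ ≈ 0.283, b = sin(fδ)/sin δ ≈ 0.748.
p = a·p₁ + b·p₂ ≈ (0.821, 0.171, 0.545); φ = arcsin(p_z) ≈ 33.02°, λ = atan2(p_y, p_x) ≈ 11.75°.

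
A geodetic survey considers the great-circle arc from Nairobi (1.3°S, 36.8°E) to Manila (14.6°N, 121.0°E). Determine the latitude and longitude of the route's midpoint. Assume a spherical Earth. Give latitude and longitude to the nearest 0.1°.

Convert each endpoint to a unit vector on the sphere (x = cos φ cos λ, y = cos φ sin λ, z = sin φ).
The central angle between the endpoints is δ = arccos(p₁·p₂) ≈ 1.479 rad (84.7°).
Interpolate at f = 1/2 with slerp weights a = sin((1−f)δ)/sin δ ≈ 0.677, b = sin(fδ)/sin δ ≈ 0.677.
p = a·p₁ + b·p₂ ≈ (0.204, 0.966, 0.155); φ = arcsin(p_z) ≈ 8.93°, λ = atan2(p_y, p_x) ≈ 78.06°.

≈ 8.9°N, 78.1°E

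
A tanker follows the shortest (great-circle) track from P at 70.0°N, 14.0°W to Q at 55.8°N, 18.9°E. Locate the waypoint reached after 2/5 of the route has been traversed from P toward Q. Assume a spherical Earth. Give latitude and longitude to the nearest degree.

From cos δ = sin φ₁ sin φ₂ + cos φ₁ cos φ₂ cos Δλ, the central angle is δ ≈ 0.352 rad (20.2°).
Interpolate at f = 2/5 with slerp weights a = sin((1−f)δ)/sin δ ≈ 0.608, b = sin(fδ)/sin δ ≈ 0.407.
p = a·p₁ + b·p₂ ≈ (0.418, 0.024, 0.908); φ = arcsin(p_z) ≈ 65.23°, λ = atan2(p_y, p_x) ≈ 3.26°.

≈ 65°N, 3°E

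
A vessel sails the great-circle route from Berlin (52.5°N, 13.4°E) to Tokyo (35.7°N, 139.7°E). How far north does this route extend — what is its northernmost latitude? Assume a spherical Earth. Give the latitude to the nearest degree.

≈ 66°N

The great circle lies in the plane with unit normal n̂ = (p₁ × p₂)/|p₁ × p₂|.
Here n̂_z ≈ +0.404; the vertex latitude is φ_max = arccos|n̂_z| ≈ 66.2°.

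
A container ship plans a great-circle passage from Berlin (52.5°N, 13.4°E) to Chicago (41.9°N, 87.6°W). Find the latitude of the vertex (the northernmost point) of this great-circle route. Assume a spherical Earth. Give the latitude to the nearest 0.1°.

The great circle lies in the plane with unit normal n̂ = (p₁ × p₂)/|p₁ × p₂|.
Here n̂_z ≈ -0.496; the vertex latitude is φ_max = arccos|n̂_z| ≈ 60.2°.
Check via Clairaut: cos φ_max = |cos φ₁| · sin C = cos(52.5°)·sin(54.6°) ≈ 0.496, again giving ≈ 60.2°.

≈ 60.2°N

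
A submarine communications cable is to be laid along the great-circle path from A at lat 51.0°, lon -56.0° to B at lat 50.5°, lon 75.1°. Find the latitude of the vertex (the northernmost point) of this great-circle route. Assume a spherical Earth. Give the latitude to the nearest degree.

≈ 71°

The great circle lies in the plane with unit normal n̂ = (p₁ × p₂)/|p₁ × p₂|.
Here n̂_z ≈ +0.320; the vertex latitude is φ_max = arccos|n̂_z| ≈ 71.3°.
Check via Clairaut: cos φ_max = |cos φ₁| · sin C = cos(51.0°)·sin(30.6°) ≈ 0.320, again giving ≈ 71.3°.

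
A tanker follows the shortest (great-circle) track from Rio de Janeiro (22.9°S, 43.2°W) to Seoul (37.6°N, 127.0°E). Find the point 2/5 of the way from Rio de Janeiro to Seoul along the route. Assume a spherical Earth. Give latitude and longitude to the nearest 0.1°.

From cos δ = sin φ₁ sin φ₂ + cos φ₁ cos φ₂ cos Δλ, the central angle is δ ≈ 2.846 rad (163.1°).
Interpolate at f = 2/5 with slerp weights a = sin((1−f)δ)/sin δ ≈ 3.400, b = sin(fδ)/sin δ ≈ 3.116.
p = a·p₁ + b·p₂ ≈ (0.797, -0.172, 0.578); φ = arcsin(p_z) ≈ 35.33°, λ = atan2(p_y, p_x) ≈ -12.19°.

≈ (35.3°N, 12.2°W)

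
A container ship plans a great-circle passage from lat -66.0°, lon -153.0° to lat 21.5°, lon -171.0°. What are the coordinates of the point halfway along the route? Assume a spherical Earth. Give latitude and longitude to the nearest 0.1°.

Write both endpoints as unit vectors p₁, p₂ with components (cos φ cos λ, cos φ sin λ, sin φ).
The central angle between the endpoints is δ = arccos(p₁·p₂) ≈ 1.546 rad (88.6°).
Interpolate at f = 1/2 with slerp weights a = sin((1−f)δ)/sin δ ≈ 0.698, b = sin(fδ)/sin δ ≈ 0.698.
p = a·p₁ + b·p₂ ≈ (-0.895, -0.231, -0.382); φ = arcsin(p_z) ≈ -22.46°, λ = atan2(p_y, p_x) ≈ -165.55°.

≈ lat -22.5°, lon -165.5°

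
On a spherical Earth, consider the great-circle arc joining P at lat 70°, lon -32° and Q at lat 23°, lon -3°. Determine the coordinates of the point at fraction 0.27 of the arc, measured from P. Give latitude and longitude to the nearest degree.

≈ lat 58°, lon -17°

Convert each endpoint to a unit vector on the sphere (x = cos φ cos λ, y = cos φ sin λ, z = sin φ).
The central angle between the endpoints is δ = arccos(p₁·p₂) ≈ 0.873 rad (50.0°).
Interpolate at f = 0.27 with slerp weights a = sin((1−f)δ)/sin δ ≈ 0.777, b = sin(fδ)/sin δ ≈ 0.305.
p = a·p₁ + b·p₂ ≈ (0.505, -0.155, 0.849); φ = arcsin(p_z) ≈ 58.08°, λ = atan2(p_y, p_x) ≈ -17.09°.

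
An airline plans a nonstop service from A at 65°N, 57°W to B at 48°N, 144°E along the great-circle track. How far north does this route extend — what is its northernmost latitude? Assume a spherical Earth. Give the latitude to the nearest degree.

The great circle lies in the plane with unit normal n̂ = (p₁ × p₂)/|p₁ × p₂|.
Here n̂_z ≈ -0.111; the vertex latitude is φ_max = arccos|n̂_z| ≈ 83.6°.
Check via Clairaut: cos φ_max = |cos φ₁| · sin C = cos(65.0°)·sin(15.2°) ≈ 0.111, again giving ≈ 83.6°.

≈ 84°N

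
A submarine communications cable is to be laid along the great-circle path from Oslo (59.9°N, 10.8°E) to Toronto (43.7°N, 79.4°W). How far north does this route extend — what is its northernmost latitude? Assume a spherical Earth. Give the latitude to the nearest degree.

≈ 63°N

The great circle lies in the plane with unit normal n̂ = (p₁ × p₂)/|p₁ × p₂|.
Here n̂_z ≈ -0.452; the vertex latitude is φ_max = arccos|n̂_z| ≈ 63.1°.
Check via Clairaut: cos φ_max = |cos φ₁| · sin C = cos(59.9°)·sin(64.3°) ≈ 0.452, again giving ≈ 63.1°.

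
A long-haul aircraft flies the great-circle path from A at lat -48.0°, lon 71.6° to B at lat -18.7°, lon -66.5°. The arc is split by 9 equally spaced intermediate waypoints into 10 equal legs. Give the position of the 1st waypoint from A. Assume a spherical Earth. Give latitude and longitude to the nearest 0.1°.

From cos δ = sin φ₁ sin φ₂ + cos φ₁ cos φ₂ cos Δλ, the central angle is δ ≈ 1.806 rad (103.5°).
Interpolate at f = 1/10 with slerp weights a = sin((1−f)δ)/sin δ ≈ 1.027, b = sin(fδ)/sin δ ≈ 0.185.
p = a·p₁ + b·p₂ ≈ (0.287, 0.491, -0.822); φ = arcsin(p_z) ≈ -55.32°, λ = atan2(p_y, p_x) ≈ 59.75°.

≈ lat -55.3°, lon 59.7°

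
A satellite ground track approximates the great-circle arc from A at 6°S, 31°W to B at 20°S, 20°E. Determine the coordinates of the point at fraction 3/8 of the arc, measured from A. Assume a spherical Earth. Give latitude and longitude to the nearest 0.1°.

≈ 12.5°S, 12.6°W

Write both endpoints as unit vectors p₁, p₂ with components (cos φ cos λ, cos φ sin λ, sin φ).
The central angle between the endpoints is δ = arccos(p₁·p₂) ≈ 0.897 rad (51.4°).
Interpolate at f = 3/8 with slerp weights a = sin((1−f)δ)/sin δ ≈ 0.680, b = sin(fδ)/sin δ ≈ 0.422.
p = a·p₁ + b·p₂ ≈ (0.953, -0.213, -0.216); φ = arcsin(p_z) ≈ -12.45°, λ = atan2(p_y, p_x) ≈ -12.59°.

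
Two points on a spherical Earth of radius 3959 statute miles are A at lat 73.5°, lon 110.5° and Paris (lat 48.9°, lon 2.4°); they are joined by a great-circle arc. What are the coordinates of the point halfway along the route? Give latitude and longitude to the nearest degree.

Write both endpoints as unit vectors p₁, p₂ with components (cos φ cos λ, cos φ sin λ, sin φ).
The central angle between the endpoints is δ = arccos(p₁·p₂) ≈ 0.844 rad (48.4°).
Interpolate at f = 1/2 with slerp weights a = sin((1−f)δ)/sin δ ≈ 0.548, b = sin(fδ)/sin δ ≈ 0.548.
p = a·p₁ + b·p₂ ≈ (0.305, 0.161, 0.939); φ = arcsin(p_z) ≈ 69.80°, λ = atan2(p_y, p_x) ≈ 27.78°.

≈ lat 70°, lon 28°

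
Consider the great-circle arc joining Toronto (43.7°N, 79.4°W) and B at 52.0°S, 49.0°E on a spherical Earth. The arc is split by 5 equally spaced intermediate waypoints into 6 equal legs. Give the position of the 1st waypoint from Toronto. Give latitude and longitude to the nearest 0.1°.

The haversine formula gives a central angle δ ≈ 2.534 rad (145.2°) between the endpoints.
Interpolate at f = 1/6 with slerp weights a = sin((1−f)δ)/sin δ ≈ 1.501, b = sin(fδ)/sin δ ≈ 0.718.
p = a·p₁ + b·p₂ ≈ (0.490, -0.733, 0.472); φ = arcsin(p_z) ≈ 28.14°, λ = atan2(p_y, p_x) ≈ -56.28°.

≈ 28.1°N, 56.3°W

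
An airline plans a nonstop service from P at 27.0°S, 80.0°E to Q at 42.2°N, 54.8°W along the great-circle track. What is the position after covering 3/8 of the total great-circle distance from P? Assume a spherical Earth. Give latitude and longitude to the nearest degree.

≈ 7°N, 39°E

Write both endpoints as unit vectors p₁, p₂ with components (cos φ cos λ, cos φ sin λ, sin φ).
The central angle between the endpoints is δ = arccos(p₁·p₂) ≈ 2.450 rad (140.4°).
Interpolate at f = 3/8 with slerp weights a = sin((1−f)δ)/sin δ ≈ 1.566, b = sin(fδ)/sin δ ≈ 1.246.
p = a·p₁ + b·p₂ ≈ (0.774, 0.620, 0.126); φ = arcsin(p_z) ≈ 7.23°, λ = atan2(p_y, p_x) ≈ 38.69°.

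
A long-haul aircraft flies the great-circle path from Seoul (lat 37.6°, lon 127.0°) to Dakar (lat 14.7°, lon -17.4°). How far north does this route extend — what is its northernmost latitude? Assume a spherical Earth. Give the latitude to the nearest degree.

≈ 60°

The great circle lies in the plane with unit normal n̂ = (p₁ × p₂)/|p₁ × p₂|.
Here n̂_z ≈ -0.505; the vertex latitude is φ_max = arccos|n̂_z| ≈ 59.7°.
Check via Clairaut: cos φ_max = |cos φ₁| · sin C = cos(37.6°)·sin(39.6°) ≈ 0.505, again giving ≈ 59.7°.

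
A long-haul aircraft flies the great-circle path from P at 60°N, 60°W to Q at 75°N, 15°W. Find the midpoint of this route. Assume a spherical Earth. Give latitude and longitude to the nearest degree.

≈ 69°N, 45°W

From cos δ = sin φ₁ sin φ₂ + cos φ₁ cos φ₂ cos Δλ, the central angle is δ ≈ 0.382 rad (21.9°).
Interpolate at f = 1/2 with slerp weights a = sin((1−f)δ)/sin δ ≈ 0.509, b = sin(fδ)/sin δ ≈ 0.509.
p = a·p₁ + b·p₂ ≈ (0.255, -0.255, 0.933); φ = arcsin(p_z) ≈ 68.89°, λ = atan2(p_y, p_x) ≈ -45.00°.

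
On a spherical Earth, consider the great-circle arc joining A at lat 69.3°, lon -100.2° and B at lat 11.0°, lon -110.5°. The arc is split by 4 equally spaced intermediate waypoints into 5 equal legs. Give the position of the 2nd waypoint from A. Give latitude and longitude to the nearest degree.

≈ lat 46°, lon -107°

Convert each endpoint to a unit vector on the sphere (x = cos φ cos λ, y = cos φ sin λ, z = sin φ).
The central angle between the endpoints is δ = arccos(p₁·p₂) ≈ 1.024 rad (58.7°).
Interpolate at f = 2/5 with slerp weights a = sin((1−f)δ)/sin δ ≈ 0.675, b = sin(fδ)/sin δ ≈ 0.466.
p = a·p₁ + b·p₂ ≈ (-0.203, -0.663, 0.720); φ = arcsin(p_z) ≈ 46.08°, λ = atan2(p_y, p_x) ≈ -106.97°.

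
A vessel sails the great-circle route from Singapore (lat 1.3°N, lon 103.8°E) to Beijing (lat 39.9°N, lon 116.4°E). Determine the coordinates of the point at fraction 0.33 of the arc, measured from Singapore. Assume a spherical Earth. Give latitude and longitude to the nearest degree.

From cos δ = sin φ₁ sin φ₂ + cos φ₁ cos φ₂ cos Δλ, the central angle is δ ≈ 0.703 rad (40.3°).
Interpolate at f = 0.33 with slerp weights a = sin((1−f)δ)/sin δ ≈ 0.702, b = sin(fδ)/sin δ ≈ 0.356.
p = a·p₁ + b·p₂ ≈ (-0.289, 0.926, 0.244); φ = arcsin(p_z) ≈ 14.12°, λ = atan2(p_y, p_x) ≈ 107.32°.

≈ lat 14°N, lon 107°E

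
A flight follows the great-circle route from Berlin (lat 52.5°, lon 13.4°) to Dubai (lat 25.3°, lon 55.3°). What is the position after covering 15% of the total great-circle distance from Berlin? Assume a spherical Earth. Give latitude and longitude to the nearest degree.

From cos δ = sin φ₁ sin φ₂ + cos φ₁ cos φ₂ cos Δλ, the central angle is δ ≈ 0.725 rad (41.5°).
Interpolate at f = 0.15 with slerp weights a = sin((1−f)δ)/sin δ ≈ 0.872, b = sin(fδ)/sin δ ≈ 0.164.
p = a·p₁ + b·p₂ ≈ (0.600, 0.245, 0.761); φ = arcsin(p_z) ≈ 49.59°, λ = atan2(p_y, p_x) ≈ 22.17°.

≈ lat 50°, lon 22°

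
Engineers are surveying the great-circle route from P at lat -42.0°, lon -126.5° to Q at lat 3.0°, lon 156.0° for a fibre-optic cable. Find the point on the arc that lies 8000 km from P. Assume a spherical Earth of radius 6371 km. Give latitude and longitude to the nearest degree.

Write both endpoints as unit vectors p₁, p₂ with components (cos φ cos λ, cos φ sin λ, sin φ).
The central angle between the endpoints is δ = arccos(p₁·p₂) ≈ 1.445 rad (82.8°). The total great-circle distance is δ·R ≈ 1.445 × 6371 ≈ 9205 km, so the target fraction is f = 8000/9205 ≈ 0.869.
Interpolate at f ≈ 0.869 with slerp weights a = sin((1−f)δ)/sin δ ≈ 0.190, b = sin(fδ)/sin δ ≈ 0.958.
p = a·p₁ + b·p₂ ≈ (-0.958, 0.276, -0.077); φ = arcsin(p_z) ≈ -4.40°, λ = atan2(p_y, p_x) ≈ 163.93°.

≈ lat -4°, lon 164°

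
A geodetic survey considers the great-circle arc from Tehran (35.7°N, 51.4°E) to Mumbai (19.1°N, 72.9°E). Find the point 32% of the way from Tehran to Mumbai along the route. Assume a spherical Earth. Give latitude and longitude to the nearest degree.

Write both endpoints as unit vectors p₁, p₂ with components (cos φ cos λ, cos φ sin λ, sin φ).
The central angle between the endpoints is δ = arccos(p₁·p₂) ≈ 0.440 rad (25.2°).
Interpolate at f = 0.32 with slerp weights a = sin((1−f)δ)/sin δ ≈ 0.692, b = sin(fδ)/sin δ ≈ 0.329.
p = a·p₁ + b·p₂ ≈ (0.442, 0.737, 0.512); φ = arcsin(p_z) ≈ 30.77°, λ = atan2(p_y, p_x) ≈ 59.03°.

≈ 31°N, 59°E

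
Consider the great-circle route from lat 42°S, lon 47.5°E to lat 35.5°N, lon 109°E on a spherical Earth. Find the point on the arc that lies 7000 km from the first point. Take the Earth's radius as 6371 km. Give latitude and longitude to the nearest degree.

≈ lat 9°N, lon 88°E

Convert each endpoint to a unit vector on the sphere (x = cos φ cos λ, y = cos φ sin λ, z = sin φ).
The central angle between the endpoints is δ = arccos(p₁·p₂) ≈ 1.671 rad (95.7°). The total great-circle distance is δ·R ≈ 1.671 × 6371 ≈ 10645 km, so the target fraction is f = 7000/10645 ≈ 0.658.
Interpolate at f ≈ 0.658 with slerp weights a = sin((1−f)δ)/sin δ ≈ 0.544, b = sin(fδ)/sin δ ≈ 0.895.
p = a·p₁ + b·p₂ ≈ (0.036, 0.987, 0.156); φ = arcsin(p_z) ≈ 8.96°, λ = atan2(p_y, p_x) ≈ 87.91°.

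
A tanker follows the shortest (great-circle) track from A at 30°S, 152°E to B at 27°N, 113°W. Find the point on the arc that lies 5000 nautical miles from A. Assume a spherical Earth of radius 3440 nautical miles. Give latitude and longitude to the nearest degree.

From cos δ = sin φ₁ sin φ₂ + cos φ₁ cos φ₂ cos Δλ, the central angle is δ ≈ 1.869 rad (107.1°). The total great-circle distance is δ·R ≈ 1.869 × 3440 ≈ 6431 nmi, so the target fraction is f = 5000/6431 ≈ 0.777.
Interpolate at f ≈ 0.777 with slerp weights a = sin((1−f)δ)/sin δ ≈ 0.423, b = sin(fδ)/sin δ ≈ 1.039.
p = a·p₁ + b·p₂ ≈ (-0.685, -0.680, 0.260); φ = arcsin(p_z) ≈ 15.09°, λ = atan2(p_y, p_x) ≈ -135.20°.

≈ 15°N, 135°W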